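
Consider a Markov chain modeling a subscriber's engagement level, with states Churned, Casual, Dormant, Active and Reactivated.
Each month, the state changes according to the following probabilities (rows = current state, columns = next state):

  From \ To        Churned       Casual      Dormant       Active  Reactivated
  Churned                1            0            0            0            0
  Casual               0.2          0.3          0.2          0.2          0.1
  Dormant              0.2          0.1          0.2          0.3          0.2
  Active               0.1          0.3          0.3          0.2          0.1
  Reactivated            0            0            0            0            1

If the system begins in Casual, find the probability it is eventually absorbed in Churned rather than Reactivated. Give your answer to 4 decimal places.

Let h(s) be the probability of absorption at Churned starting from transient state s. Then h(Churned) = 1 and h(Reactivated) = 0. By first-step analysis:
h(Casual) = 0.2·1 + 0.3·h(Casual) + 0.2·h(Dormant) + 0.2·h(Active) + 0.1·0
h(Dormant) = 0.2·1 + 0.1·h(Casual) + 0.2·h(Dormant) + 0.3·h(Active) + 0.2·0
h(Active) = 0.1·1 + 0.3·h(Casual) + 0.3·h(Dormant) + 0.2·h(Active) + 0.1·0
Solving: h(Casual) = 0.5926, h(Dormant) = 0.5286, h(Active) = 0.5455.
Starting from Casual, the probability is 0.5926.

0.5926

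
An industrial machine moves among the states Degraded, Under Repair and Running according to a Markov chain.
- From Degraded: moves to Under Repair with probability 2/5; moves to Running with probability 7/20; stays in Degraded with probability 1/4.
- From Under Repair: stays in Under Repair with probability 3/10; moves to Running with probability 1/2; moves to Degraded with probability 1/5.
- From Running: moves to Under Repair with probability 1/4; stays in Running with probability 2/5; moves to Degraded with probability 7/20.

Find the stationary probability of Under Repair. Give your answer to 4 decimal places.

0.3068

Let the stationary distribution be π with π = πP and π_1 + π_2 + π_3 = 1.
π_1 = 0.25·π_1 + 0.2·π_2 + 0.35·π_3
π_2 = 0.4·π_1 + 0.3·π_2 + 0.25·π_3
Solving with the normalization constraint gives π = (0.2763, 0.3068, 0.4169).
So the stationary probability of Under Repair is 0.3068.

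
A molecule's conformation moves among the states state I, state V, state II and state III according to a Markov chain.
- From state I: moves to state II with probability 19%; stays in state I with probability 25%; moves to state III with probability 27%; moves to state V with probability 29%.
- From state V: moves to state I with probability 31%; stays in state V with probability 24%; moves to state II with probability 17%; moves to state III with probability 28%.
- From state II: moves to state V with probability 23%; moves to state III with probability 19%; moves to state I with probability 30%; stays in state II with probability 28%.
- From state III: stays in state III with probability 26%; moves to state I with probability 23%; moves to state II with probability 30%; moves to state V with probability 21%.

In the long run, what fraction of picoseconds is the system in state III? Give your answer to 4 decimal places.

0.2512

Let the stationary distribution be π with π = πP and π_1 + π_2 + π_3 + π_4 = 1.
π_1 = 0.25·π_1 + 0.31·π_2 + 0.3·π_3 + 0.23·π_4
π_2 = 0.29·π_1 + 0.24·π_2 + 0.23·π_3 + 0.21·π_4
π_3 = 0.19·π_1 + 0.17·π_2 + 0.28·π_3 + 0.3·π_4
Solving with the normalization constraint gives π = (0.2713, 0.2437, 0.2338, 0.2512).
So the stationary probability of state III is 0.2512.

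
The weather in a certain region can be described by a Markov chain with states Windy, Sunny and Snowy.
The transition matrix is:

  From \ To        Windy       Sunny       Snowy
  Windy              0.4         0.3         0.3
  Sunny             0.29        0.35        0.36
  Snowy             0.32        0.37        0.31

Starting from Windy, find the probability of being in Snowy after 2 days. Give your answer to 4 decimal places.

Sum over the intermediate state after 1 day:
P = P(Windy→Windy)·P(Windy→Snowy) + P(Windy→Sunny)·P(Sunny→Snowy) + P(Windy→Snowy)·P(Snowy→Snowy)
  = 0.4×0.3 + 0.3×0.36 + 0.3×0.31
  = 0.1200 + 0.1080 + 0.0930 = 0.3210

0.3210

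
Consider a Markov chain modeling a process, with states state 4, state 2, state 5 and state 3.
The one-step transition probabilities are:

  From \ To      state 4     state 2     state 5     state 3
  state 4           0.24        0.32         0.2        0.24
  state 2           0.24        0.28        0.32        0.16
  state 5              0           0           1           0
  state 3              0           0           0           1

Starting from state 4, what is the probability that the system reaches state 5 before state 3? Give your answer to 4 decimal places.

Let h(s) be the probability of absorption at state 5 starting from transient state s. Then h(state 5) = 1 and h(state 3) = 0. By first-step analysis:
h(state 4) = 0.24·h(state 4) + 0.32·h(state 2) + 0.2·1 + 0.24·0
h(state 2) = 0.24·h(state 4) + 0.28·h(state 2) + 0.32·1 + 0.16·0
Solving: h(state 4) = 0.5238, h(state 2) = 0.6190.
Starting from state 4, the probability is 0.5238.

0.5238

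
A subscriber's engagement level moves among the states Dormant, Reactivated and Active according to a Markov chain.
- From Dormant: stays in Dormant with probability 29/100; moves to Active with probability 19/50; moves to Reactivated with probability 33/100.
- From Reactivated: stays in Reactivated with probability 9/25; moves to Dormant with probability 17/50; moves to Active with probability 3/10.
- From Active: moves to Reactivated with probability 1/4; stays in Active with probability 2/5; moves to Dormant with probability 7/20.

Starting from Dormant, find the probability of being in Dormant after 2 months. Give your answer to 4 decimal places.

Sum over the intermediate state after 1 month:
P = P(Dormant→Dormant)·P(Dormant→Dormant) + P(Dormant→Reactivated)·P(Reactivated→Dormant) + P(Dormant→Active)·P(Active→Dormant)
  = 0.29×0.29 + 0.33×0.34 + 0.38×0.35
  = 0.0841 + 0.1122 + 0.1330 = 0.3293

0.3293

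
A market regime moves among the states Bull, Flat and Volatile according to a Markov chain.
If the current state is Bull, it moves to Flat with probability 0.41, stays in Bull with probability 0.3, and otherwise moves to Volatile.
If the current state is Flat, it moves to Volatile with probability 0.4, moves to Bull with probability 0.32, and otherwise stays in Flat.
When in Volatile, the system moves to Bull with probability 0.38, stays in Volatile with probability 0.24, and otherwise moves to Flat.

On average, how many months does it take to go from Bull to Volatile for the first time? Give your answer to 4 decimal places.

3.0311

Let t(s) be the expected number of months to first reach Volatile from state s, with t(Volatile) = 0. Conditioning on the first month:
t(Bull) = 1 + 0.3·t(Bull) + 0.41·t(Flat)
t(Flat) = 1 + 0.32·t(Bull) + 0.28·t(Flat)
Solving: t(Bull) = 3.0311, t(Flat) = 2.7361.
Expected months from Bull to Volatile: 3.0311.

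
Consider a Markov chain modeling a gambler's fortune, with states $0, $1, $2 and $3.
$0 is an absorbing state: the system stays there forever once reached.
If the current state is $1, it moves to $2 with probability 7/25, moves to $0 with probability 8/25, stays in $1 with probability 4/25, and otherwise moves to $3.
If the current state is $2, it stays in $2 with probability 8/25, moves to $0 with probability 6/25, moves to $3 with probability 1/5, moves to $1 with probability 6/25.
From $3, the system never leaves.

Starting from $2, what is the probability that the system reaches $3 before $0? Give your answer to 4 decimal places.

Let h(s) be the probability of absorption at $3 starting from transient state s. Then h($3) = 1 and h($0) = 0. By first-step analysis:
h($1) = 0.32·0 + 0.16·h($1) + 0.28·h($2) + 0.24·1
h($2) = 0.24·0 + 0.24·h($1) + 0.32·h($2) + 0.2·1
Solving: h($1) = 0.4349, h($2) = 0.4476.
Starting from $2, the probability is 0.4476.

0.4476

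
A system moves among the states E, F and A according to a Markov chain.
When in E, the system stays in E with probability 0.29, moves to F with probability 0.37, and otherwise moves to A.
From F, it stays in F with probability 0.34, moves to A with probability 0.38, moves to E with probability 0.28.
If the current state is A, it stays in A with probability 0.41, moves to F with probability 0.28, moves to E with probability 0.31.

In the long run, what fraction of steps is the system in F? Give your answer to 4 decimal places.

0.3261

Let the stationary distribution be π with π = πP and π_1 + π_2 + π_3 = 1.
π_1 = 0.29·π_1 + 0.28·π_2 + 0.31·π_3
π_2 = 0.37·π_1 + 0.34·π_2 + 0.28·π_3
Solving with the normalization constraint gives π = (0.2943, 0.3261, 0.3796).
So the stationary probability of F is 0.3261.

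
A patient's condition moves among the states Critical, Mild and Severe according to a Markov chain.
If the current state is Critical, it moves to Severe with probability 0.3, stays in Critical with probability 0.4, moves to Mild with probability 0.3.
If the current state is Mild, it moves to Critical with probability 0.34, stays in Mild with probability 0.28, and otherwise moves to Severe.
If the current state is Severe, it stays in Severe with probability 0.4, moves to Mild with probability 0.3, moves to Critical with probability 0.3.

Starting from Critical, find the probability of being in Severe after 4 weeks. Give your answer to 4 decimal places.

Propagate the distribution vector 4 weeks from Critical.
After 0 weeks: (1.0000, 0.0000, 0.0000)
After 1 week: (0.4000, 0.3000, 0.3000)
After 2 weeks: (0.3520, 0.2940, 0.3540)
After 3 weeks: (0.3470, 0.2941, 0.3589)
After 4 weeks: (0.3465, 0.2941, 0.3594)
P(in Severe after 4 weeks) = 0.3594

0.3594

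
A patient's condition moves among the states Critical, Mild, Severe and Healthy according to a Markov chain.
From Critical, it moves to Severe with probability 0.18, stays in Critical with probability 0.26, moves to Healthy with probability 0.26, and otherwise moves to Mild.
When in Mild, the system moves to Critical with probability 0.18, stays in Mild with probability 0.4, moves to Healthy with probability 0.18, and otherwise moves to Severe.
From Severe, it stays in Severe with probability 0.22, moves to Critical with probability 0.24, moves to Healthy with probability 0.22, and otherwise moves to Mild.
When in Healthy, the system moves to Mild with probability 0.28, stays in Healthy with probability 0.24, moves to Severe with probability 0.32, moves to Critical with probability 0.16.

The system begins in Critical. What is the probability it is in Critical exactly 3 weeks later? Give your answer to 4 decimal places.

Propagate the distribution vector 3 weeks from Critical.
After 0 weeks: (1.0000, 0.0000, 0.0000, 0.0000)
After 1 week: (0.2600, 0.3000, 0.1800, 0.2600)
After 2 weeks: (0.2064, 0.3284, 0.2416, 0.2236)
After 3 weeks: (0.2065, 0.3332, 0.2407, 0.2196)
P(in Critical after 3 weeks) = 0.2065

0.2065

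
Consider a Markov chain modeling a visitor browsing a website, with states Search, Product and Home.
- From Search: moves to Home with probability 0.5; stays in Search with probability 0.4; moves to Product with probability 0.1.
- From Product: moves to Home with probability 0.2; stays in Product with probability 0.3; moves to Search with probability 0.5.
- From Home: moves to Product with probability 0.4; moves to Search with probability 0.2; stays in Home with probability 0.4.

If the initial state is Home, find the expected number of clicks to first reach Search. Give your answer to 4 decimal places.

3.2353

Let t(s) be the expected number of clicks to first reach Search from state s, with t(Search) = 0. Conditioning on the first click:
t(Product) = 1 + 0.3·t(Product) + 0.2·t(Home)
t(Home) = 1 + 0.4·t(Product) + 0.4·t(Home)
Solving: t(Product) = 2.3529, t(Home) = 3.2353.
Expected clicks from Home to Search: 3.2353.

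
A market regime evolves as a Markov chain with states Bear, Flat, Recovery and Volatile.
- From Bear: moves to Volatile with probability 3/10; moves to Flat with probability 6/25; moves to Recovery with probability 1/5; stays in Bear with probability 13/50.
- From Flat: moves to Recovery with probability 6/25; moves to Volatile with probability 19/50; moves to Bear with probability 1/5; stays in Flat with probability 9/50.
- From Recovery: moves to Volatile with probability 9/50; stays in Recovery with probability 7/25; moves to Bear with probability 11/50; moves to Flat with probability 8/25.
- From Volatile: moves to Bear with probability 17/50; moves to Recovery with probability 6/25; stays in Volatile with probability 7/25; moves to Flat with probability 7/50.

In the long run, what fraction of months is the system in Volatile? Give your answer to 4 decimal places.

0.2831

Let the stationary distribution be π with π = πP and π_1 + π_2 + π_3 + π_4 = 1.
π_1 = 0.26·π_1 + 0.2·π_2 + 0.22·π_3 + 0.34·π_4
π_2 = 0.24·π_1 + 0.18·π_2 + 0.32·π_3 + 0.14·π_4
π_3 = 0.2·π_1 + 0.24·π_2 + 0.28·π_3 + 0.24·π_4
Solving with the normalization constraint gives π = (0.2600, 0.2178, 0.2392, 0.2831).
So the stationary probability of Volatile is 0.2831.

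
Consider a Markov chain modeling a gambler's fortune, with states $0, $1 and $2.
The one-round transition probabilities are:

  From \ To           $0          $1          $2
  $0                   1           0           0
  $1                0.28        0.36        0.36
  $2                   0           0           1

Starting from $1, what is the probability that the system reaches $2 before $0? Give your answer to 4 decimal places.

Let h(s) be the probability of absorption at $2 starting from transient state s. Then h($2) = 1 and h($0) = 0. By first-step analysis:
h($1) = 0.28·0 + 0.36·h($1) + 0.36·1
Solving: h($1) = 0.5625.
Starting from $1, the probability is 0.5625.

0.5625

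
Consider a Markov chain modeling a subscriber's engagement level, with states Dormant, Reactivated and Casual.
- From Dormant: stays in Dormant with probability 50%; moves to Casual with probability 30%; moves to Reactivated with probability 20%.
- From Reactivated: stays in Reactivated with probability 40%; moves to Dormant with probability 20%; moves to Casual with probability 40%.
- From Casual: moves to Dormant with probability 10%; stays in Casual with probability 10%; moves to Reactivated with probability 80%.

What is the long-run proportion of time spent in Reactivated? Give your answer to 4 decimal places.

Let the stationary distribution be π with π = πP and π_1 + π_2 + π_3 = 1.
π_1 = 0.5·π_1 + 0.2·π_2 + 0.1·π_3
π_2 = 0.2·π_1 + 0.4·π_2 + 0.8·π_3
Solving with the normalization constraint gives π = (0.2444, 0.4667, 0.2889).
So the stationary probability of Reactivated is 0.4667.

0.4667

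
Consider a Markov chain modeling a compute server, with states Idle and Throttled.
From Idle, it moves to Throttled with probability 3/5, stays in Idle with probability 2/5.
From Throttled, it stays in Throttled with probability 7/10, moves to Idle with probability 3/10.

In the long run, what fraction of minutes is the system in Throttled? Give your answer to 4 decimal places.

Let the stationary distribution be π with π = πP and π_1 + π_2 = 1.
π_1 = 0.4·π_1 + 0.3·π_2
Solving with the normalization constraint gives π = (0.3333, 0.6667).
So the stationary probability of Throttled is 0.6667.

0.6667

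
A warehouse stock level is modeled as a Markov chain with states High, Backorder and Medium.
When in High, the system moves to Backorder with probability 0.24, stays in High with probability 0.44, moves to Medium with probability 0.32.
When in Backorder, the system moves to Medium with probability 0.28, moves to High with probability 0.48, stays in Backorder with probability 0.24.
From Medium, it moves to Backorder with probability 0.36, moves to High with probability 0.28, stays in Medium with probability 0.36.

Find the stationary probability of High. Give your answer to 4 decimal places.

0.3997

Let the stationary distribution be π with π = πP and π_1 + π_2 + π_3 = 1.
π_1 = 0.44·π_1 + 0.48·π_2 + 0.28·π_3
π_2 = 0.24·π_1 + 0.24·π_2 + 0.36·π_3
Solving with the normalization constraint gives π = (0.3997, 0.2786, 0.3217).
So the stationary probability of High is 0.3997.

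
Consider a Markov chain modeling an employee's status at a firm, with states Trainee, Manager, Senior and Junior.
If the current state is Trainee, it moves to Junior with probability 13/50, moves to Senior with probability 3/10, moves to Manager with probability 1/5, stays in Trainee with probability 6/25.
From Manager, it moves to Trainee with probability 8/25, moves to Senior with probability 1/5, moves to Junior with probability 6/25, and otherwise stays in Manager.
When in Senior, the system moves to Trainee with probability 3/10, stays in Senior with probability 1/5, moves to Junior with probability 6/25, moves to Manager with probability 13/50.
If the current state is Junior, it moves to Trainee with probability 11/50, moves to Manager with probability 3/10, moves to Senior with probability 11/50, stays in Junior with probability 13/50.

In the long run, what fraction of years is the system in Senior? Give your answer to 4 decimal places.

Let the stationary distribution be π with π = πP and π_1 + π_2 + π_3 + π_4 = 1.
π_1 = 0.24·π_1 + 0.32·π_2 + 0.3·π_3 + 0.22·π_4
π_2 = 0.2·π_1 + 0.24·π_2 + 0.26·π_3 + 0.3·π_4
π_3 = 0.3·π_1 + 0.2·π_2 + 0.2·π_3 + 0.22·π_4
Solving with the normalization constraint gives π = (0.2688, 0.2489, 0.2319, 0.2504).
So the stationary probability of Senior is 0.2319.

0.2319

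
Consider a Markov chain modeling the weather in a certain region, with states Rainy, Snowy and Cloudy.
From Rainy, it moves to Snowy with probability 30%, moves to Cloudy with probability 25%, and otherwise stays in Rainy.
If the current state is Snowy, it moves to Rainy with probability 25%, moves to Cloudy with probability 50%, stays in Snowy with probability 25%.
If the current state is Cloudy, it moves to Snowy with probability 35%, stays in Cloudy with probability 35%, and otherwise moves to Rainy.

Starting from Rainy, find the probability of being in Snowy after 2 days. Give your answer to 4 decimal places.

Sum over the intermediate state after 1 day:
P = P(Rainy→Rainy)·P(Rainy→Snowy) + P(Rainy→Snowy)·P(Snowy→Snowy) + P(Rainy→Cloudy)·P(Cloudy→Snowy)
  = 0.45×0.3 + 0.3×0.25 + 0.25×0.35
  = 0.1350 + 0.0750 + 0.0875 = 0.2975

0.2975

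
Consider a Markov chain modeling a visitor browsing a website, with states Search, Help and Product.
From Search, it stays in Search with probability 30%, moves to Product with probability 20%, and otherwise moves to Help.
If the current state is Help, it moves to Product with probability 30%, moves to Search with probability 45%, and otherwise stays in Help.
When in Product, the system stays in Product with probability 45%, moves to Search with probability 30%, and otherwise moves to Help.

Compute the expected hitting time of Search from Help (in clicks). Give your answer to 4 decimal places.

2.5185

Let t(s) be the expected number of clicks to first reach Search from state s, with t(Search) = 0. Conditioning on the first click:
t(Help) = 1 + 0.25·t(Help) + 0.3·t(Product)
t(Product) = 1 + 0.25·t(Help) + 0.45·t(Product)
Solving: t(Help) = 2.5185, t(Product) = 2.9630.
Expected clicks from Help to Search: 2.5185.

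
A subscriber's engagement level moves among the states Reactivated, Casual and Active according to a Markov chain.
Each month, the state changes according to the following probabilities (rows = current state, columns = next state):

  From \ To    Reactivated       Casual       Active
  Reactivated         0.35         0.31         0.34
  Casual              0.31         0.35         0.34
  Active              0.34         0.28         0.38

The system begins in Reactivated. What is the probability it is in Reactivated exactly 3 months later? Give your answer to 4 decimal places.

Propagate the distribution vector 3 months from Reactivated.
After 0 months: (1.0000, 0.0000, 0.0000)
After 1 month: (0.3500, 0.3100, 0.3400)
After 2 months: (0.3342, 0.3122, 0.3536)
After 3 months: (0.3340, 0.3119, 0.3541)
P(in Reactivated after 3 months) = 0.3340

0.3340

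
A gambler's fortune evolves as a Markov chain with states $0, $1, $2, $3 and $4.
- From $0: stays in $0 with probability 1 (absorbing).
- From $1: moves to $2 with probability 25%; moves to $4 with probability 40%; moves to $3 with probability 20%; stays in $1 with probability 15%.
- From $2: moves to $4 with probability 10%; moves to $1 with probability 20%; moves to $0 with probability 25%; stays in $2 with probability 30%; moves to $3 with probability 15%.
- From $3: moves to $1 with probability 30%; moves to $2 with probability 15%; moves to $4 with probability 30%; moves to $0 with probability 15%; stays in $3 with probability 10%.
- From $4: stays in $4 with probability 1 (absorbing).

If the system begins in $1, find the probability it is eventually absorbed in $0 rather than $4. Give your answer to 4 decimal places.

Let h(s) be the probability of absorption at $0 starting from transient state s. Then h($0) = 1 and h($4) = 0. By first-step analysis:
h($1) = 0.15·h($1) + 0.25·h($2) + 0.2·h($3) + 0.4·0
h($2) = 0.25·1 + 0.2·h($1) + 0.3·h($2) + 0.15·h($3) + 0.1·0
h($3) = 0.15·1 + 0.3·h($1) + 0.15·h($2) + 0.1·h($3) + 0.3·0
Solving: h($1) = 0.2193, h($2) = 0.4886, h($3) = 0.3212.
Starting from $1, the probability is 0.2193.

0.2193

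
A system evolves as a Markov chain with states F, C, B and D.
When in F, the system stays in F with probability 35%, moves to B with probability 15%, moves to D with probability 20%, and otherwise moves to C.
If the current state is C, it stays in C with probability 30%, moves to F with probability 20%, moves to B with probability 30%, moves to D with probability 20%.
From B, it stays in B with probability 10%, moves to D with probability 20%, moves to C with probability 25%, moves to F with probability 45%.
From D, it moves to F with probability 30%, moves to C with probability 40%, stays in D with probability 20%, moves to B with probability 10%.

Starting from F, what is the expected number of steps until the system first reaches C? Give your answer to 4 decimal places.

Let t(s) be the expected number of steps to first reach C from state s, with t(C) = 0. Conditioning on the first step:
t(F) = 1 + 0.35·t(F) + 0.15·t(B) + 0.2·t(D)
t(B) = 1 + 0.45·t(F) + 0.1·t(B) + 0.2·t(D)
t(D) = 1 + 0.3·t(F) + 0.1·t(B) + 0.2·t(D)
Solving: t(F) = 3.1915, t(B) = 3.3435, t(D) = 2.8647.
Expected steps from F to C: 3.1915.

3.1915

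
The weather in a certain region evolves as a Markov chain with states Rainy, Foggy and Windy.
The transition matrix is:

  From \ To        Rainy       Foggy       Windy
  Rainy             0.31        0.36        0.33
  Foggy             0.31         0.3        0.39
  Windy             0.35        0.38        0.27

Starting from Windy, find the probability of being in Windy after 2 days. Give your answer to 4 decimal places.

Sum over the intermediate state after 1 day:
P = P(Windy→Rainy)·P(Rainy→Windy) + P(Windy→Foggy)·P(Foggy→Windy) + P(Windy→Windy)·P(Windy→Windy)
  = 0.35×0.33 + 0.38×0.39 + 0.27×0.27
  = 0.1155 + 0.1482 + 0.0729 = 0.3366

0.3366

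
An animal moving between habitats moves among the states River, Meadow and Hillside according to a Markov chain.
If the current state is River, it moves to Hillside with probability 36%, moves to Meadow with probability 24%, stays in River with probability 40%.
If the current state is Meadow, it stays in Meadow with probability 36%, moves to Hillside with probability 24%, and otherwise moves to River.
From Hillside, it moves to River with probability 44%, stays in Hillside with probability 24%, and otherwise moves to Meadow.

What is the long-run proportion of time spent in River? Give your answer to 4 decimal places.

Let the stationary distribution be π with π = πP and π_1 + π_2 + π_3 = 1.
π_1 = 0.4·π_1 + 0.4·π_2 + 0.44·π_3
π_2 = 0.24·π_1 + 0.36·π_2 + 0.32·π_3
Solving with the normalization constraint gives π = (0.4116, 0.2990, 0.2894).
So the stationary probability of River is 0.4116.

0.4116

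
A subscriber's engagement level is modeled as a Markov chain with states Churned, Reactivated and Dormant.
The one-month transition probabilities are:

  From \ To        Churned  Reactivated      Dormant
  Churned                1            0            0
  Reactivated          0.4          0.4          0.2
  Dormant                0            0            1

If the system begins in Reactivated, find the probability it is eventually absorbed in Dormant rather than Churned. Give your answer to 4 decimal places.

0.3333

Let h(s) be the probability of absorption at Dormant starting from transient state s. Then h(Dormant) = 1 and h(Churned) = 0. By first-step analysis:
h(Reactivated) = 0.4·0 + 0.4·h(Reactivated) + 0.2·1
Solving: h(Reactivated) = 0.3333.
Starting from Reactivated, the probability is 0.3333.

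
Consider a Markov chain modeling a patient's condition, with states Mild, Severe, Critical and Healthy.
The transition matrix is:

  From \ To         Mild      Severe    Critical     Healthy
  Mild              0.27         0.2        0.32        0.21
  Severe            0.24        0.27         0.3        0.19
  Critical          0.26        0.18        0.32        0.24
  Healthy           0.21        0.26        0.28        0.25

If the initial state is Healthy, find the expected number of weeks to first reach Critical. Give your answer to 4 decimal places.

3.3988

Let t(s) be the expected number of weeks to first reach Critical from state s, with t(Critical) = 0. Conditioning on the first week:
t(Mild) = 1 + 0.27·t(Mild) + 0.2·t(Severe) + 0.21·t(Healthy)
t(Severe) = 1 + 0.24·t(Mild) + 0.27·t(Severe) + 0.19·t(Healthy)
t(Healthy) = 1 + 0.21·t(Mild) + 0.26·t(Severe) + 0.25·t(Healthy)
Solving: t(Mild) = 3.2588, t(Severe) = 3.3258, t(Healthy) = 3.3988.
Expected weeks from Healthy to Critical: 3.3988.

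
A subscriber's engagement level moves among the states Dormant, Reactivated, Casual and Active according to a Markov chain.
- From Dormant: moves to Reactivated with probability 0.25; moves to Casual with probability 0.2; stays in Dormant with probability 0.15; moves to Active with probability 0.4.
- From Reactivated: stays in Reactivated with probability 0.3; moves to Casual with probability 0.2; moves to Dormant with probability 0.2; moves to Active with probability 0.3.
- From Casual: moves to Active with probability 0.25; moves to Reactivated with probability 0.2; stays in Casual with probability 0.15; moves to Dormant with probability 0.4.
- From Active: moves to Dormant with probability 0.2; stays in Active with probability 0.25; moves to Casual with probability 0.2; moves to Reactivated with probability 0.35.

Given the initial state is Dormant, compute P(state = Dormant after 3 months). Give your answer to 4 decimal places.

Propagate the distribution vector 3 months from Dormant.
After 0 months: (1.0000, 0.0000, 0.0000, 0.0000)
After 1 month: (0.1500, 0.2500, 0.2000, 0.4000)
After 2 months: (0.2325, 0.2925, 0.1900, 0.2850)
After 3 months: (0.2264, 0.2836, 0.1905, 0.2995)
P(in Dormant after 3 months) = 0.2264

0.2264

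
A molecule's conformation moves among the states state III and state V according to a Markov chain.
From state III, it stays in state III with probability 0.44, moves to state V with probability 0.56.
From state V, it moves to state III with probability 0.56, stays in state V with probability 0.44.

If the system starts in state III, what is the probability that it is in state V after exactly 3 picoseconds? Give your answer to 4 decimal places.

Propagate the distribution vector 3 picoseconds from state III.
After 0 picoseconds: (1.0000, 0.0000)
After 1 picosecond: (0.4400, 0.5600)
After 2 picoseconds: (0.5072, 0.4928)
After 3 picoseconds: (0.4991, 0.5009)
P(in state V after 3 picoseconds) = 0.5009

0.5009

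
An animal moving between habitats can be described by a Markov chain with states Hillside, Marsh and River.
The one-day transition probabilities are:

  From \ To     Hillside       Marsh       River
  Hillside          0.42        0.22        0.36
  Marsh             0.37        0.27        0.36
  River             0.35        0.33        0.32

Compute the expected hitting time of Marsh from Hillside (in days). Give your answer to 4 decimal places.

Let t(s) be the expected number of days to first reach Marsh from state s, with t(Marsh) = 0. Conditioning on the first day:
t(Hillside) = 1 + 0.42·t(Hillside) + 0.36·t(River)
t(River) = 1 + 0.35·t(Hillside) + 0.32·t(River)
Solving: t(Hillside) = 3.8748, t(River) = 3.4650.
Expected days from Hillside to Marsh: 3.8748.

3.8748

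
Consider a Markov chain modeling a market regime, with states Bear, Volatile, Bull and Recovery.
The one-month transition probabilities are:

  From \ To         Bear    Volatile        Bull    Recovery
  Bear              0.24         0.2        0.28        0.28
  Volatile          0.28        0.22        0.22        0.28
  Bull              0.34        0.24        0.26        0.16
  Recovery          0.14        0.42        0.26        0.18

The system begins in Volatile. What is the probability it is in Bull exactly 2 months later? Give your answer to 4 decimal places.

Propagate the distribution vector 2 months from Volatile.
After 0 months: (0.0000, 1.0000, 0.0000, 0.0000)
After 1 month: (0.2800, 0.2200, 0.2200, 0.2800)
After 2 months: (0.2428, 0.2748, 0.2568, 0.2256)
P(in Bull after 2 months) = 0.2568

0.2568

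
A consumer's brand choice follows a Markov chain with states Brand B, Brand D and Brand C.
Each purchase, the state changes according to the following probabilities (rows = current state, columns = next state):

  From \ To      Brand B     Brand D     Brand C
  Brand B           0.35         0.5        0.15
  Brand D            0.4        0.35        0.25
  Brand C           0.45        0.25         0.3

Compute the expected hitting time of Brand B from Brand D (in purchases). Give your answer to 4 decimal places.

2.4204

Let t(s) be the expected number of purchases to first reach Brand B from state s, with t(Brand B) = 0. Conditioning on the first purchase:
t(Brand D) = 1 + 0.35·t(Brand D) + 0.25·t(Brand C)
t(Brand C) = 1 + 0.25·t(Brand D) + 0.3·t(Brand C)
Solving: t(Brand D) = 2.4204, t(Brand C) = 2.2930.
Expected purchases from Brand D to Brand B: 2.4204.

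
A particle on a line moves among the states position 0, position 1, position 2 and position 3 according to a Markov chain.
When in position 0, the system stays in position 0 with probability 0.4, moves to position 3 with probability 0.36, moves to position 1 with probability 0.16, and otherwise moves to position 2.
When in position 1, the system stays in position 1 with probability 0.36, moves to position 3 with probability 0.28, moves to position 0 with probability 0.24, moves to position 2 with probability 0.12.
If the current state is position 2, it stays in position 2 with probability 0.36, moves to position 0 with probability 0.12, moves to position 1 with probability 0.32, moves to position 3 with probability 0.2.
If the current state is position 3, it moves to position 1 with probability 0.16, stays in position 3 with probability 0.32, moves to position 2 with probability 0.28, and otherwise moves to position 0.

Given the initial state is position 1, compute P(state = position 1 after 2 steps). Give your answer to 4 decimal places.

0.2512

Propagate the distribution vector 2 steps from position 1.
After 0 steps: (0.0000, 1.0000, 0.0000, 0.0000)
After 1 step: (0.2400, 0.3600, 0.1200, 0.2800)
After 2 steps: (0.2640, 0.2512, 0.1840, 0.3008)
P(in position 1 after 2 steps) = 0.2512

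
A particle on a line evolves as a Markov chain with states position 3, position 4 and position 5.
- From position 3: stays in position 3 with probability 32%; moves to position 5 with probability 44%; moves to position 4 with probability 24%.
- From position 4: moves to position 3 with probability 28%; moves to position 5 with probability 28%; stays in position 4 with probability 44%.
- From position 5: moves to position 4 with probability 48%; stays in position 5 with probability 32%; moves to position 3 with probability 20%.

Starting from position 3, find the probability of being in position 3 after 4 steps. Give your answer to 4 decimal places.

Propagate the distribution vector 4 steps from position 3.
After 0 steps: (1.0000, 0.0000, 0.0000)
After 1 step: (0.3200, 0.2400, 0.4400)
After 2 steps: (0.2576, 0.3936, 0.3488)
After 3 steps: (0.2624, 0.4024, 0.3352)
After 4 steps: (0.2637, 0.4009, 0.3354)
P(in position 3 after 4 steps) = 0.2637

0.2637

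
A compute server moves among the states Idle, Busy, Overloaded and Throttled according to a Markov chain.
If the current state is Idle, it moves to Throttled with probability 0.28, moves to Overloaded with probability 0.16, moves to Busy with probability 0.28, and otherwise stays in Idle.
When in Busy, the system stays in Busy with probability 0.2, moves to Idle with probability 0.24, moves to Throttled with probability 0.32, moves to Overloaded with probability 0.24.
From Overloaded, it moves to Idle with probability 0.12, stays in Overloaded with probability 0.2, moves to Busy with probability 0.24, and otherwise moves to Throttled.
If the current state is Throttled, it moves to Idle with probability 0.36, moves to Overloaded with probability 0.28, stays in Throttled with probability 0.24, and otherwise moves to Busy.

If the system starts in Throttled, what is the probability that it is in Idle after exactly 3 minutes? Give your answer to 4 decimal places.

Propagate the distribution vector 3 minutes from Throttled.
After 0 minutes: (0.0000, 0.0000, 0.0000, 1.0000)
After 1 minute: (0.3600, 0.1200, 0.2800, 0.2400)
After 2 minutes: (0.2496, 0.2208, 0.2096, 0.3200)
After 3 minutes: (0.2632, 0.2028, 0.2244, 0.3096)
P(in Idle after 3 minutes) = 0.2632

0.2632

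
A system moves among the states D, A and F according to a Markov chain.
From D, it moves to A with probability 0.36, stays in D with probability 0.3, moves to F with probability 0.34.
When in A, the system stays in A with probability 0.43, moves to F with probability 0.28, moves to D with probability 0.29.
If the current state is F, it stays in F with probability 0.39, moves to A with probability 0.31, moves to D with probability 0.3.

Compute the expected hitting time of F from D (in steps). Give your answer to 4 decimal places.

3.1568

Let t(s) be the expected number of steps to first reach F from state s, with t(F) = 0. Conditioning on the first step:
t(D) = 1 + 0.3·t(D) + 0.36·t(A)
t(A) = 1 + 0.29·t(D) + 0.43·t(A)
Solving: t(D) = 3.1568, t(A) = 3.3605.
Expected steps from D to F: 3.1568.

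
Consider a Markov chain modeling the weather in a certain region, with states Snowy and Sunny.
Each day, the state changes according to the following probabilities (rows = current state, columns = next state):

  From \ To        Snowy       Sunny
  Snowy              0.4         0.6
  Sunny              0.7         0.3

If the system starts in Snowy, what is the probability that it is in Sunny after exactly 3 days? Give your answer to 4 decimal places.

0.4740

Propagate the distribution vector 3 days from Snowy.
After 0 days: (1.0000, 0.0000)
After 1 day: (0.4000, 0.6000)
After 2 days: (0.5800, 0.4200)
After 3 days: (0.5260, 0.4740)
P(in Sunny after 3 days) = 0.4740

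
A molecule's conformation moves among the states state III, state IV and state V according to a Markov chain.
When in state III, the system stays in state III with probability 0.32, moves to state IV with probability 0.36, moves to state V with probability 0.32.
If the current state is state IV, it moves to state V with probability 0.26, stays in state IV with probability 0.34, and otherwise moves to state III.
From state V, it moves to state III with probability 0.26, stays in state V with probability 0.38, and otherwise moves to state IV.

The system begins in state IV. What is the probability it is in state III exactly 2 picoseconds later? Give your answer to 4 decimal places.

0.3316

Sum over the intermediate state after 1 picosecond:
P = P(state IV→state III)·P(state III→state III) + P(state IV→state IV)·P(state IV→state III) + P(state IV→state V)·P(state V→state III)
  = 0.4×0.32 + 0.34×0.4 + 0.26×0.26
  = 0.1280 + 0.1360 + 0.0676 = 0.3316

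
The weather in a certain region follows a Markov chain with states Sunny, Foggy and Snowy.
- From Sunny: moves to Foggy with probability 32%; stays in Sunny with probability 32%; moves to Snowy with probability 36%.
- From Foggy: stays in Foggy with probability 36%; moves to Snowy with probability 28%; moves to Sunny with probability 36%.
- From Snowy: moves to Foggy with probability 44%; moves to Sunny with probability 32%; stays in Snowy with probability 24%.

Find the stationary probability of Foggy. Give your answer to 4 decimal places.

Let the stationary distribution be π with π = πP and π_1 + π_2 + π_3 = 1.
π_1 = 0.32·π_1 + 0.36·π_2 + 0.32·π_3
π_2 = 0.32·π_1 + 0.36·π_2 + 0.44·π_3
Solving with the normalization constraint gives π = (0.3348, 0.3702, 0.2950).
So the stationary probability of Foggy is 0.3702.

0.3702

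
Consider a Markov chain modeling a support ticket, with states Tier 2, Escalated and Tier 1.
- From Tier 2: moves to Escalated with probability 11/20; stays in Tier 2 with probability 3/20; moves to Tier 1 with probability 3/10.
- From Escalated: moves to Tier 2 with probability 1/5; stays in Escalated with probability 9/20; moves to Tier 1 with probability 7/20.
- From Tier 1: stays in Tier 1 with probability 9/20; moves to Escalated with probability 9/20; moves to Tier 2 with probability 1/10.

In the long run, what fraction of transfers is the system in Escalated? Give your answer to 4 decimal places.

0.4654

Let the stationary distribution be π with π = πP and π_1 + π_2 + π_3 = 1.
π_1 = 0.15·π_1 + 0.2·π_2 + 0.1·π_3
π_2 = 0.55·π_1 + 0.45·π_2 + 0.45·π_3
Solving with the normalization constraint gives π = (0.1543, 0.4654, 0.3803).
So the stationary probability of Escalated is 0.4654.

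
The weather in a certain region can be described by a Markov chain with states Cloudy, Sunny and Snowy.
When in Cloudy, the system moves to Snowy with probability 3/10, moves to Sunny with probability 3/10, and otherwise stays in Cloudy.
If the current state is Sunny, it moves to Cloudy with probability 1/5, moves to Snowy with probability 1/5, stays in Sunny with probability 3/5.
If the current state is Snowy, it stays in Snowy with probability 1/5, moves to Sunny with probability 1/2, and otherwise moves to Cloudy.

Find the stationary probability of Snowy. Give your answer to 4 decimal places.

0.2278

Let the stationary distribution be π with π = πP and π_1 + π_2 + π_3 = 1.
π_1 = 0.4·π_1 + 0.2·π_2 + 0.3·π_3
π_2 = 0.3·π_1 + 0.6·π_2 + 0.5·π_3
Solving with the normalization constraint gives π = (0.2785, 0.4937, 0.2278).
So the stationary probability of Snowy is 0.2278.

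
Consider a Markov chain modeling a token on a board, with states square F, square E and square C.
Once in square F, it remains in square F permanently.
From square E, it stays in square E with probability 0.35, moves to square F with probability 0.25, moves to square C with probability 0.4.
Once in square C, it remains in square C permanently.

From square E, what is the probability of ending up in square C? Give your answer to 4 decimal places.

0.6154

Let h(s) be the probability of absorption at square C starting from transient state s. Then h(square C) = 1 and h(square F) = 0. By first-step analysis:
h(square E) = 0.25·0 + 0.35·h(square E) + 0.4·1
Solving: h(square E) = 0.6154.
Starting from square E, the probability is 0.6154.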